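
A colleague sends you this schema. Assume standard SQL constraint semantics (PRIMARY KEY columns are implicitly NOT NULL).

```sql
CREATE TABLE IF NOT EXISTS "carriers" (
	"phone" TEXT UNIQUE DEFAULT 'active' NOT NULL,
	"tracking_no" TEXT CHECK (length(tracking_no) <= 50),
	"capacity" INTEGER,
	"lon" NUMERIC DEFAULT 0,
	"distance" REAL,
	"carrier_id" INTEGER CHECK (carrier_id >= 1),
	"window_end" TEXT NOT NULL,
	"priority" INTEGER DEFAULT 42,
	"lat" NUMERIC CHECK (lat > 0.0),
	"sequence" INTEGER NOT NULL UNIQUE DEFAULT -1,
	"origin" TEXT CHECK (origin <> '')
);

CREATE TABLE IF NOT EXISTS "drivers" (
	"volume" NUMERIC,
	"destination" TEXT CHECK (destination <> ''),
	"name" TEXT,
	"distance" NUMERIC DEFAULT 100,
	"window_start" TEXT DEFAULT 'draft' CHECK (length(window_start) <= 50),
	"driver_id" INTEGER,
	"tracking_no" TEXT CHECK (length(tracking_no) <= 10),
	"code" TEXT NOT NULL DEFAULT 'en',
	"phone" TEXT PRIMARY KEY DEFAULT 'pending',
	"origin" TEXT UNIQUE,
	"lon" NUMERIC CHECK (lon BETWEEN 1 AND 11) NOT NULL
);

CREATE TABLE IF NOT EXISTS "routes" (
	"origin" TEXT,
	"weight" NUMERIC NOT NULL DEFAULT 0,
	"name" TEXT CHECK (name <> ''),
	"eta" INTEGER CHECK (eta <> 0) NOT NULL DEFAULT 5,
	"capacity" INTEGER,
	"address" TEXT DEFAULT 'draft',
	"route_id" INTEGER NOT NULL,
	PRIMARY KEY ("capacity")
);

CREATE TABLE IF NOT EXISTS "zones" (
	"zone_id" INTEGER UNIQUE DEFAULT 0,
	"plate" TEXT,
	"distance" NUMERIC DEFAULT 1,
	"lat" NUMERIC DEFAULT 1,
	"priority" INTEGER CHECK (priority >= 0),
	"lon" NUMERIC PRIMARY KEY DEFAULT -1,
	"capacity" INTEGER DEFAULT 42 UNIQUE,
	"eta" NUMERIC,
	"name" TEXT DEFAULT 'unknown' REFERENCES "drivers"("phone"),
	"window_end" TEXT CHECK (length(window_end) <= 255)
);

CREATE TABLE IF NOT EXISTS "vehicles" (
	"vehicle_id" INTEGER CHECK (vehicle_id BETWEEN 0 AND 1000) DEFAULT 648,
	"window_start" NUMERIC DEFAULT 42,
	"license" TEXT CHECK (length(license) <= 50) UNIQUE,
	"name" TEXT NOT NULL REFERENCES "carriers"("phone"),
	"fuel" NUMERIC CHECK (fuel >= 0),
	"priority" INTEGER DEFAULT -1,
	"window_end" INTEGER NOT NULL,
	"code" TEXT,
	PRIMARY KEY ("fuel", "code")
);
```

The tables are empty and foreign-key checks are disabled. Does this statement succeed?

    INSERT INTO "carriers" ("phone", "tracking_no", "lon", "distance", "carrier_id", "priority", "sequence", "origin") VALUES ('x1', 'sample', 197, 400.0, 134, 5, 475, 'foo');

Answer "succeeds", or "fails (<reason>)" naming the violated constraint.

fails (NOT NULL on window_end)

window_end is omitted from the column list and has no DEFAULT, so it would receive NULL.
But window_end is declared NOT NULL.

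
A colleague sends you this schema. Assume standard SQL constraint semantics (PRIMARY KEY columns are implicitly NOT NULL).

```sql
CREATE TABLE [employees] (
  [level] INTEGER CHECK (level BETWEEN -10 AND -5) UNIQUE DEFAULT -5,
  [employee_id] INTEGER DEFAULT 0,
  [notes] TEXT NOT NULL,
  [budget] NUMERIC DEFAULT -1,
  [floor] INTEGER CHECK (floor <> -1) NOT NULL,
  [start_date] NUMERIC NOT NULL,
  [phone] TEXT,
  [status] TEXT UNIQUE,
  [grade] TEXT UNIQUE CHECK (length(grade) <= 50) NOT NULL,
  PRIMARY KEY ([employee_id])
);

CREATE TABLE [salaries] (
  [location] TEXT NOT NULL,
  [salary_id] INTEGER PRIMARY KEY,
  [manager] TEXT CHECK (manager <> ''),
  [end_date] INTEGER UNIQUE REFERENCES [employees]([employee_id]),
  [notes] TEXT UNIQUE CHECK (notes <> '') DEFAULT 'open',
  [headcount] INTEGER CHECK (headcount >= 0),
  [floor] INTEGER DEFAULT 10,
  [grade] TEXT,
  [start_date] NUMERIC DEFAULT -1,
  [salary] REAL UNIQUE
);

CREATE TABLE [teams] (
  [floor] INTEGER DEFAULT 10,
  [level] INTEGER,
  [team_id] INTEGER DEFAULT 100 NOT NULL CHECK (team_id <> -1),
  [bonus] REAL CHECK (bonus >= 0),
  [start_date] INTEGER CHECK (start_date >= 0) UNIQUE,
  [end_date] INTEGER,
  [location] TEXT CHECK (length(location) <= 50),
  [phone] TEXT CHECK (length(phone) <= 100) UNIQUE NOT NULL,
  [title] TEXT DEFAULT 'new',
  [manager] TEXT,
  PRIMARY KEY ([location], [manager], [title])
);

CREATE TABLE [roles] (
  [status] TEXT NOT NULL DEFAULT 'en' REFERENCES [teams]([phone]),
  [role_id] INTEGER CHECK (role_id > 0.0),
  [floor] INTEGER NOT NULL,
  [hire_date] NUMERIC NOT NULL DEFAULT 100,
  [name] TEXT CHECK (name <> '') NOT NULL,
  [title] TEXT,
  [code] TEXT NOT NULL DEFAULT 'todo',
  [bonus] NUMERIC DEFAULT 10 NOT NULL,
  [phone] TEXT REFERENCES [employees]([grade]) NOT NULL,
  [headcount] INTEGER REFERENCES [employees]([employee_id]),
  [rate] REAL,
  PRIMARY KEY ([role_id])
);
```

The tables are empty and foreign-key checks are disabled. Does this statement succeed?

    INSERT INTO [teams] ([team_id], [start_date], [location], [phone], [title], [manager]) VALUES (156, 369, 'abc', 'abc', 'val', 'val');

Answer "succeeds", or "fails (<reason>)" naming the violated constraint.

succeeds

NOT NULL columns: location is supplied; manager is supplied; phone is supplied; team_id is supplied; title is supplied.
CHECK constraints: 156 satisfies (team_id <> -1); 369 satisfies (start_date >= 0); 'abc' satisfies (length(location) <= 50); 'abc' satisfies (length(phone) <= 100).
No constraint is violated.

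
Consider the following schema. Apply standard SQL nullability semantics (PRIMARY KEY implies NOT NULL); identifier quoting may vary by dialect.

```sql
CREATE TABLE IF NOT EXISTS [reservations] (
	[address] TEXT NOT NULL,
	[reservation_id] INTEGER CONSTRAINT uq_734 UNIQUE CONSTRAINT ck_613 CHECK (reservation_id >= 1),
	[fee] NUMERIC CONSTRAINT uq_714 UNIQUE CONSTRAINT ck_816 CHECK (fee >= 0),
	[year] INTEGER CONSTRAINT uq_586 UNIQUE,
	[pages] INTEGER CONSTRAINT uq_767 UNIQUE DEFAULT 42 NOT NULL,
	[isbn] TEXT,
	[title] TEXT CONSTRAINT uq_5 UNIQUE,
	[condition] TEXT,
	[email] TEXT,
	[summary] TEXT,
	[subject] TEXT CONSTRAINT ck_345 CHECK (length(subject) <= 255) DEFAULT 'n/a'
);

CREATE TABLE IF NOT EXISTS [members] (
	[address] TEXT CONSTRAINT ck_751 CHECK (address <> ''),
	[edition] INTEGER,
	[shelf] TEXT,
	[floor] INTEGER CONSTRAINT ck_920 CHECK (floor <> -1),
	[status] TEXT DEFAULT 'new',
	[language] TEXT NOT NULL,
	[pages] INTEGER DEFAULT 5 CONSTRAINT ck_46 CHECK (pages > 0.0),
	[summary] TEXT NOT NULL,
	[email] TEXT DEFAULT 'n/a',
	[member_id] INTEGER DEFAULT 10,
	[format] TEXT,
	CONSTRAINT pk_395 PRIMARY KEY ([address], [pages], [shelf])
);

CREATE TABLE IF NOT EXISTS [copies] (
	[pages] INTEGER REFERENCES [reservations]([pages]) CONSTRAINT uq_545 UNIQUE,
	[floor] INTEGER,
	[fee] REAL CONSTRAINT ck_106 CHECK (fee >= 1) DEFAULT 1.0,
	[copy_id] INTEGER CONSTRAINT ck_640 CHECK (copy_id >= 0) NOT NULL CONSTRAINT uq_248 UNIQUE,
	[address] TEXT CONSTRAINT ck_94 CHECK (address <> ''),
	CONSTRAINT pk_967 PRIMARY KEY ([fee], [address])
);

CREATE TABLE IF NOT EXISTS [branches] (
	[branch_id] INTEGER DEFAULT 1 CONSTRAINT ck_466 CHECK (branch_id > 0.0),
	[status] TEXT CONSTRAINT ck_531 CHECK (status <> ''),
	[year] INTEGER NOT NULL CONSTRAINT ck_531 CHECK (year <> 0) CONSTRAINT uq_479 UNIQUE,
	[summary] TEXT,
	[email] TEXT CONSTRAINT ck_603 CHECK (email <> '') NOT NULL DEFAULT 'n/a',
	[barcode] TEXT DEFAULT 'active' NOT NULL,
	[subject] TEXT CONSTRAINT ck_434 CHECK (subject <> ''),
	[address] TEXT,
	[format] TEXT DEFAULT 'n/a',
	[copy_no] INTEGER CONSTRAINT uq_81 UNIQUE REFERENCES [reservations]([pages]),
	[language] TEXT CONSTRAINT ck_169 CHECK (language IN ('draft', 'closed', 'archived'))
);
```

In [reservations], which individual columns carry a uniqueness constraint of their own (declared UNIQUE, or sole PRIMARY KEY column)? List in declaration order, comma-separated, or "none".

- address: no UNIQUE or single-column PK constraint.
- reservation_id: declared UNIQUE → unique.
- fee: declared UNIQUE → unique.
- year: declared UNIQUE → unique.
- pages: declared UNIQUE → unique.
- isbn: no UNIQUE or single-column PK constraint.
- title: declared UNIQUE → unique.
- condition: no UNIQUE or single-column PK constraint.
- email: no UNIQUE or single-column PK constraint.
- summary: no UNIQUE or single-column PK constraint.
- subject: no UNIQUE or single-column PK constraint.

reservation_id, fee, year, pages, title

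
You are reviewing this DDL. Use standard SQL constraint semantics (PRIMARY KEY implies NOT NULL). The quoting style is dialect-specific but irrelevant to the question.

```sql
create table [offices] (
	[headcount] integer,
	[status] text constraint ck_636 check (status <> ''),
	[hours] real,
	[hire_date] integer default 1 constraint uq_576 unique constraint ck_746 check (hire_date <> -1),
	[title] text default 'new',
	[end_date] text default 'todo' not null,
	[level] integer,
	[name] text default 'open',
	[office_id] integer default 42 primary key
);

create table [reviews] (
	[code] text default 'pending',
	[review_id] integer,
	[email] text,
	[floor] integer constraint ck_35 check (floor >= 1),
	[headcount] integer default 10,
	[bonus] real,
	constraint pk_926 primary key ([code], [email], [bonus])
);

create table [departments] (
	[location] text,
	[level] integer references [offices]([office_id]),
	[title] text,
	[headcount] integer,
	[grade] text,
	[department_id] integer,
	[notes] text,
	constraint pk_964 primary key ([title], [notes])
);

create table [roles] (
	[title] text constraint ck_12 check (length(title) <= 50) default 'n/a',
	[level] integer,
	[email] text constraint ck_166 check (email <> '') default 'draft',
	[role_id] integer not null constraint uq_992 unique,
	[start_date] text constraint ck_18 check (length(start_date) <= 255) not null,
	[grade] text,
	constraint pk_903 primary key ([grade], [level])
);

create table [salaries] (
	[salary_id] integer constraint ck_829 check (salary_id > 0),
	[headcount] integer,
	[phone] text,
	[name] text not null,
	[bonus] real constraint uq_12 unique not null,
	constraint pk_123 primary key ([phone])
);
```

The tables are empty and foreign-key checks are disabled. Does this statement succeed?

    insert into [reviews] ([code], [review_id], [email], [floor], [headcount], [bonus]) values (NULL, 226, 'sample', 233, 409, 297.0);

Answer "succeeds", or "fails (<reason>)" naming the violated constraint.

fails (NOT NULL on code)

code is explicitly set to NULL, but code is part of the PRIMARY KEY (implied NOT NULL).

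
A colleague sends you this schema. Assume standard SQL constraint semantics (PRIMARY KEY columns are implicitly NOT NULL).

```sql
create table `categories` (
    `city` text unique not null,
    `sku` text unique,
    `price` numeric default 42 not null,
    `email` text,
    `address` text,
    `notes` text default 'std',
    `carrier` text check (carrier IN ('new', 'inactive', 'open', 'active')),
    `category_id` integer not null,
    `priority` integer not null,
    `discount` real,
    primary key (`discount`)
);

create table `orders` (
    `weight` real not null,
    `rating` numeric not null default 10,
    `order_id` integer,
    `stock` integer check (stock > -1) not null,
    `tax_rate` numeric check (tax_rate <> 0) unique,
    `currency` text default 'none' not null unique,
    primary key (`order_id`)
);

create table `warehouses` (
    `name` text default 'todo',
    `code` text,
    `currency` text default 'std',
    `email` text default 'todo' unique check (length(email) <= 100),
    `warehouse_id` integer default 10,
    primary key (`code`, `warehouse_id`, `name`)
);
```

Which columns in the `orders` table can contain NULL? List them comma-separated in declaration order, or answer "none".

- weight: declared NOT NULL → not nullable.
- rating: declared NOT NULL → not nullable.
- order_id: part of the PRIMARY KEY, which implies NOT NULL → not nullable.
- stock: declared NOT NULL → not nullable.
- tax_rate: CHECK does not forbid NULL (a CHECK constraint passes when its expression is NULL) → nullable.
- currency: declared NOT NULL → not nullable.

tax_rate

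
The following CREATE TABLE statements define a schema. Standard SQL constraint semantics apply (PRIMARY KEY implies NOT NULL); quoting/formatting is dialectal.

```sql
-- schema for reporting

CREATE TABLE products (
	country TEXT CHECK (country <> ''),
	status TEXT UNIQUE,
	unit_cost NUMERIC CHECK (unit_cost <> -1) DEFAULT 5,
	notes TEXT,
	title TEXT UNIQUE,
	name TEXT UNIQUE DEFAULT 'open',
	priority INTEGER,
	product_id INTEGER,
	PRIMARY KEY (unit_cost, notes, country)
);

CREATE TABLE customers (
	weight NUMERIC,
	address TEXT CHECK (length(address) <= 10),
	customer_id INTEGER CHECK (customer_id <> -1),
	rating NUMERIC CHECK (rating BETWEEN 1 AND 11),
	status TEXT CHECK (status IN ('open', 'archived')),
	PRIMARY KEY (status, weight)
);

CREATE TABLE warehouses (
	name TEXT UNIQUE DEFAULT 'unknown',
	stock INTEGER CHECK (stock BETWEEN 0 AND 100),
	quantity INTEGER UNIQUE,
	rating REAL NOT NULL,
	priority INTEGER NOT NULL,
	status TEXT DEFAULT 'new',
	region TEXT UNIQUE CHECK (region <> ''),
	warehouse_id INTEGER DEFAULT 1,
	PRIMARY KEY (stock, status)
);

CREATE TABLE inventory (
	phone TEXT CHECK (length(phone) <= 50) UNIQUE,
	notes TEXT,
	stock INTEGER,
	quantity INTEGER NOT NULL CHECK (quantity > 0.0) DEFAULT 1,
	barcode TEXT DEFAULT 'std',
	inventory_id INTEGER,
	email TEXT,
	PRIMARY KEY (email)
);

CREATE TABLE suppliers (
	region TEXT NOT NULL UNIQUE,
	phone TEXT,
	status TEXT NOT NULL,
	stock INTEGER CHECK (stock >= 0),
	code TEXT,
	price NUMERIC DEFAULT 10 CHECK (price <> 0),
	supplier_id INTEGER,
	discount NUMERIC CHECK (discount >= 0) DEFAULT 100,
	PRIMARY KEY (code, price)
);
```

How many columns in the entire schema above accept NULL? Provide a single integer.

21

products: 5 nullable (status, title, name, priority, product_id — PK (unit_cost, notes, country) and explicit NOT NULL columns excluded).
customers: 3 nullable (address, customer_id, rating — PK (status, weight) and explicit NOT NULL columns excluded).
warehouses: 4 nullable (name, quantity, region, warehouse_id — PK (stock, status) and explicit NOT NULL columns excluded).
inventory: 5 nullable (phone, notes, stock, barcode, inventory_id — PK (email) and explicit NOT NULL columns excluded).
suppliers: 4 nullable (phone, stock, supplier_id, discount — PK (code, price) and explicit NOT NULL columns excluded).
Total: 5 + 3 + 4 + 5 + 4 = 21.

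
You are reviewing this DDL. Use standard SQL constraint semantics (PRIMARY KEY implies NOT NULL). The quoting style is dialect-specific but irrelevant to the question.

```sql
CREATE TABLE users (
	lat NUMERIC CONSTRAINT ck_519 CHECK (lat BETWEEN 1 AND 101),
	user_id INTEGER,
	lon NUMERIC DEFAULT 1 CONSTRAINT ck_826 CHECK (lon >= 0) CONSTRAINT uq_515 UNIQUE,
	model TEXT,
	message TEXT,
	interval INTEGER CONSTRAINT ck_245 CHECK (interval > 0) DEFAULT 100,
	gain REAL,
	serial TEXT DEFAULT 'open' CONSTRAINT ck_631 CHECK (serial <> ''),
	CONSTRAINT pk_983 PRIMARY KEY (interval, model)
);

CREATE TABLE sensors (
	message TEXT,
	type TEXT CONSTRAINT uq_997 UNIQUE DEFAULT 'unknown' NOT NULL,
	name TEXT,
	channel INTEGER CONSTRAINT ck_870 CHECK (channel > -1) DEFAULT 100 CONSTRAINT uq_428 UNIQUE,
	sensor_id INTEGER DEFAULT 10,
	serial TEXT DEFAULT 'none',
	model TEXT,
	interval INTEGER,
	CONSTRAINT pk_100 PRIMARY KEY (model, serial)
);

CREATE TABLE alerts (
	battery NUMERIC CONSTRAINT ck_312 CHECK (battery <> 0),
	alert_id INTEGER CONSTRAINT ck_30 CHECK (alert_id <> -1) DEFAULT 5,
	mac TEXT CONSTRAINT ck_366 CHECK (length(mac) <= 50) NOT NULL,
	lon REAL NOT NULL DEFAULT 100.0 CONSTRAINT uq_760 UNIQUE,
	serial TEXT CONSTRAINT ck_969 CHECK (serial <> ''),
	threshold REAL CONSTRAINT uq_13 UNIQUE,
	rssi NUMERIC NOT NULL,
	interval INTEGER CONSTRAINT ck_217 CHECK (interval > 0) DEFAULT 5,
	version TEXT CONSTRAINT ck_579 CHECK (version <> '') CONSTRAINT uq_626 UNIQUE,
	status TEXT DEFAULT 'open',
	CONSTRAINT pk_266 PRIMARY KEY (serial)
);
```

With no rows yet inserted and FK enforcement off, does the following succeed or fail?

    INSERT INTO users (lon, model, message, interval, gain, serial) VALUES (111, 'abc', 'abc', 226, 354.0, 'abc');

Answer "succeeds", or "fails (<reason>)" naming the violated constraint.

NOT NULL columns: interval is supplied; model is supplied.
CHECK constraints: 111 satisfies (lon >= 0); 226 satisfies (interval > 0); 'abc' satisfies (serial <> '').
No constraint is violated.

succeeds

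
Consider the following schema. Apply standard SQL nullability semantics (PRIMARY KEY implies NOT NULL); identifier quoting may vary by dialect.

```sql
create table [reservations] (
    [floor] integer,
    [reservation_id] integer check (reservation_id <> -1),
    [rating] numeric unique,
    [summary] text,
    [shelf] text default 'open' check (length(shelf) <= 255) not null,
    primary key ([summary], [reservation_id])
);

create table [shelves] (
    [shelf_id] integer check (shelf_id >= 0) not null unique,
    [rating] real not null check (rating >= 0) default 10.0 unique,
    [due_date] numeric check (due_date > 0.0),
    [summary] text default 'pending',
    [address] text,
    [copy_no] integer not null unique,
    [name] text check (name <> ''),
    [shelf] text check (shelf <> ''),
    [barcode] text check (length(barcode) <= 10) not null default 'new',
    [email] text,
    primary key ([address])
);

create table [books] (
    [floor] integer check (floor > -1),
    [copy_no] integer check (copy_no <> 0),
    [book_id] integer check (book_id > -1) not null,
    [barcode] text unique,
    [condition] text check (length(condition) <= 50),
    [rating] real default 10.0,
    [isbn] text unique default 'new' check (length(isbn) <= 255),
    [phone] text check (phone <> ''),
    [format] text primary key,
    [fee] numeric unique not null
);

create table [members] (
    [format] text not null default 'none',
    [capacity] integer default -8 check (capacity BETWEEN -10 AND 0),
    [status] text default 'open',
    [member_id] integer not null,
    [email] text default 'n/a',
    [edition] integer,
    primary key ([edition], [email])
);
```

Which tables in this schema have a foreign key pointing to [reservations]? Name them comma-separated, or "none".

none

No REFERENCES clause anywhere in the schema names reservations.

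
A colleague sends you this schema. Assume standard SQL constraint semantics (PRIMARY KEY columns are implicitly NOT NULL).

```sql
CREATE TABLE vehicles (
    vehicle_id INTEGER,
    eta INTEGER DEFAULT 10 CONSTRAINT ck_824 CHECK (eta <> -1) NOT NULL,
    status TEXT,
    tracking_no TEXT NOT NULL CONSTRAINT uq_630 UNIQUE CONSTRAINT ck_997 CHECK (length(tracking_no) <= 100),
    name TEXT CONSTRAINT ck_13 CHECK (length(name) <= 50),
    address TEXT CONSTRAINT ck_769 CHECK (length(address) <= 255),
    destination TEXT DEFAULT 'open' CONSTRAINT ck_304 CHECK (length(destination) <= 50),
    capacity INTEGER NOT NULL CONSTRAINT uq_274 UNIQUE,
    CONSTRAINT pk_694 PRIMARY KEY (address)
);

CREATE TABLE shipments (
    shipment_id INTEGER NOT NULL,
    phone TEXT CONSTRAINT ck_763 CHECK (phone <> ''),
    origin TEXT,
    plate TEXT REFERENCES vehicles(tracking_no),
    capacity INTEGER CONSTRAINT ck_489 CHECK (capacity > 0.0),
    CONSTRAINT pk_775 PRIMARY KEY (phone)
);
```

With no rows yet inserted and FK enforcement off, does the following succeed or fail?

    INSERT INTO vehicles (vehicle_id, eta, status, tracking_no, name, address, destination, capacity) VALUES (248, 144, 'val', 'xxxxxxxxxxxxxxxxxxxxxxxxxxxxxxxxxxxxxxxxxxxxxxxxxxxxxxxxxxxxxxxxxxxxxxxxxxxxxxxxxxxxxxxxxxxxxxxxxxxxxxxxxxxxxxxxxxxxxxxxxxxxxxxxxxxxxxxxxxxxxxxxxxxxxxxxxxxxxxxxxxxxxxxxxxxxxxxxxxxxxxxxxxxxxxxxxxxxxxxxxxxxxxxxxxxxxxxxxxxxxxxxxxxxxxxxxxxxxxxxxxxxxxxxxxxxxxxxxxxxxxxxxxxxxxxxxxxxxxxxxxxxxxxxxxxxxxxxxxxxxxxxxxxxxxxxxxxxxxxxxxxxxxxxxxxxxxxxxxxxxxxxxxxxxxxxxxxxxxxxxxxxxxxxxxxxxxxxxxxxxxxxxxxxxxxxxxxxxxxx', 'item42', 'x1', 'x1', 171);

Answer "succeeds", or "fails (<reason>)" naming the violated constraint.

The value 'xxxxxxxxxxxxxxxxxxxxxxxxxxxxxxxxxxxxxxxxxxxxxxxxxxxxxxxxxxxxxxxxxxxxxxxxxxxxxxxxxxxxxxxxxxxxxxxxxxxxxxxxxxxxxxxxxxxxxxxxxxxxxxxxxxxxxxxxxxxxxxxxxxxxxxxxxxxxxxxxxxxxxxxxxxxxxxxxxxxxxxxxxxxxxxxxxxxxxxxxxxxxxxxxxxxxxxxxxxxxxxxxxxxxxxxxxxxxxxxxxxxxxxxxxxxxxxxxxxxxxxxxxxxxxxxxxxxxxxxxxxxxxxxxxxxxxxxxxxxxxxxxxxxxxxxxxxxxxxxxxxxxxxxxxxxxxxxxxxxxxxxxxxxxxxxxxxxxxxxxxxxxxxxxxxxxxxxxxxxxxxxxxxxxxxxxxxxxxxxx' for tracking_no violates CHECK (length(tracking_no) <= 100).

fails (CHECK on tracking_no)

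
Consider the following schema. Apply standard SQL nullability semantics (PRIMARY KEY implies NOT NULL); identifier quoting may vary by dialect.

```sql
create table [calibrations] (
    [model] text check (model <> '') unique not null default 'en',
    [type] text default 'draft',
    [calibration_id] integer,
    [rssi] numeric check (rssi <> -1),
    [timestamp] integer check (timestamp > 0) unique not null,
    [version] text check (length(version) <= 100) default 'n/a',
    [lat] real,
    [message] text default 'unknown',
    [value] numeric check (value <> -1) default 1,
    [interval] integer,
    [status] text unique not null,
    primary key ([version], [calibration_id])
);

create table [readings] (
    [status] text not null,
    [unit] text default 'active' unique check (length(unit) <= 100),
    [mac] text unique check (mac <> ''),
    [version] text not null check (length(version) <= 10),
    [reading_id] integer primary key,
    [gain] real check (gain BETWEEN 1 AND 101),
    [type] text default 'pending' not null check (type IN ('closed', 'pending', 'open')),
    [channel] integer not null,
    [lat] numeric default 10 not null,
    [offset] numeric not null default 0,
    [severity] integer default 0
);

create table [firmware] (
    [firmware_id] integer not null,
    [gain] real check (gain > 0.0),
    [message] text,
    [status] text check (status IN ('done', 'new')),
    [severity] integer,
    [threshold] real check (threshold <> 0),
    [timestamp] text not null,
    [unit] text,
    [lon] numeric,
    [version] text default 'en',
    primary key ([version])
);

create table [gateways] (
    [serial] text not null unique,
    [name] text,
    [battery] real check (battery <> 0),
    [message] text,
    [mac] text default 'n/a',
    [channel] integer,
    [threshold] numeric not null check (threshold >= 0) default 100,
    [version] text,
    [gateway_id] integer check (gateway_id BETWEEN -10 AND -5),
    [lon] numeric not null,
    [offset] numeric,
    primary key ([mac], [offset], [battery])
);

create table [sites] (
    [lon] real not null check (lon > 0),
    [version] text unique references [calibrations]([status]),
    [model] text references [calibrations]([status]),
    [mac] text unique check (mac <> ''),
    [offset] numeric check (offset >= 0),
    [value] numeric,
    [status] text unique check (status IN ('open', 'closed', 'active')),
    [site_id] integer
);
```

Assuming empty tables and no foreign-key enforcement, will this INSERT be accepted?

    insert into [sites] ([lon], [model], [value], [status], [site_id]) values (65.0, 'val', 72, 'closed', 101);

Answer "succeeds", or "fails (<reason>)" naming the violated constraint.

succeeds

NOT NULL columns: lon is supplied.
CHECK constraints: 65.0 satisfies (lon > 0); 'closed' satisfies (status IN ('open', 'closed', 'active')).
No constraint is violated.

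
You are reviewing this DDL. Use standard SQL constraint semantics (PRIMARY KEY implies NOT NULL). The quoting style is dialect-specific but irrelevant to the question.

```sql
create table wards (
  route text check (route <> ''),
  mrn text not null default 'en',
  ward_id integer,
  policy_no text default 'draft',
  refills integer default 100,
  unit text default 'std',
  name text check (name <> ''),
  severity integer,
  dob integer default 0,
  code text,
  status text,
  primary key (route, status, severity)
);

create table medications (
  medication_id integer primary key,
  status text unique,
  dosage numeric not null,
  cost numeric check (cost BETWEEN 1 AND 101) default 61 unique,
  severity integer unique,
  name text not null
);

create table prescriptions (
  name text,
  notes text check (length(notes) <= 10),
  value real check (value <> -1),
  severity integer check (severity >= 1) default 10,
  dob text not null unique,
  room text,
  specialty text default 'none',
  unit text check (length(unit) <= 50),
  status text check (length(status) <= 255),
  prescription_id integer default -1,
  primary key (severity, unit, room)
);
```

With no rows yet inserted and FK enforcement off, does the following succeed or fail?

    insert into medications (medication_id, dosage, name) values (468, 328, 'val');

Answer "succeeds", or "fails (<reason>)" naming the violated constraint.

NOT NULL columns: dosage is supplied; medication_id is supplied; name is supplied.
No constraint is violated.

succeeds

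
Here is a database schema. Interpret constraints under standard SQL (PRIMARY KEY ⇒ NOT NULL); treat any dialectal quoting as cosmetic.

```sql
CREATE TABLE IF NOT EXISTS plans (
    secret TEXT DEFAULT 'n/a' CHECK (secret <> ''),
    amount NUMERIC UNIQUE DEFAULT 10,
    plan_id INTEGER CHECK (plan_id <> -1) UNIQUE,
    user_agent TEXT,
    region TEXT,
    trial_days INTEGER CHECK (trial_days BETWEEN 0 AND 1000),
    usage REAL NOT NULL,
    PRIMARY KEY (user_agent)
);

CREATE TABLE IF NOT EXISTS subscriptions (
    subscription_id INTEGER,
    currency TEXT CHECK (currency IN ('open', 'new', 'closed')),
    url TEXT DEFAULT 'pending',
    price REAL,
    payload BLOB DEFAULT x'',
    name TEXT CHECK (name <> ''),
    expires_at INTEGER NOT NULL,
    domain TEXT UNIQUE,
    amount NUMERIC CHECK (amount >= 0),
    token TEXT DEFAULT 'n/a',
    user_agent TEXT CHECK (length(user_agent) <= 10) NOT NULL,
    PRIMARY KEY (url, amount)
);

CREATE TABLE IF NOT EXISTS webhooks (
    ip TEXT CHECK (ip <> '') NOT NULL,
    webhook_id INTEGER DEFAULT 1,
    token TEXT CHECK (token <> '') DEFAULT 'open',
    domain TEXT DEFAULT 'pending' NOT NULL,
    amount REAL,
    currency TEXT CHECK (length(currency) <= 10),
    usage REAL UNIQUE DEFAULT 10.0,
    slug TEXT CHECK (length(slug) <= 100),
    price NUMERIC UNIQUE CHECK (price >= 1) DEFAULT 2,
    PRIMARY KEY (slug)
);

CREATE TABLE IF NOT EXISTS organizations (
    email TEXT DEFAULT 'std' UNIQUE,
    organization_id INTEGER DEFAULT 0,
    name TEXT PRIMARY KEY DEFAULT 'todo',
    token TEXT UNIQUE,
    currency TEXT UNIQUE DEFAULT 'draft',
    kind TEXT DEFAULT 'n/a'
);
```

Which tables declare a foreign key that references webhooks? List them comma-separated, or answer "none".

none

No REFERENCES clause anywhere in the schema names webhooks.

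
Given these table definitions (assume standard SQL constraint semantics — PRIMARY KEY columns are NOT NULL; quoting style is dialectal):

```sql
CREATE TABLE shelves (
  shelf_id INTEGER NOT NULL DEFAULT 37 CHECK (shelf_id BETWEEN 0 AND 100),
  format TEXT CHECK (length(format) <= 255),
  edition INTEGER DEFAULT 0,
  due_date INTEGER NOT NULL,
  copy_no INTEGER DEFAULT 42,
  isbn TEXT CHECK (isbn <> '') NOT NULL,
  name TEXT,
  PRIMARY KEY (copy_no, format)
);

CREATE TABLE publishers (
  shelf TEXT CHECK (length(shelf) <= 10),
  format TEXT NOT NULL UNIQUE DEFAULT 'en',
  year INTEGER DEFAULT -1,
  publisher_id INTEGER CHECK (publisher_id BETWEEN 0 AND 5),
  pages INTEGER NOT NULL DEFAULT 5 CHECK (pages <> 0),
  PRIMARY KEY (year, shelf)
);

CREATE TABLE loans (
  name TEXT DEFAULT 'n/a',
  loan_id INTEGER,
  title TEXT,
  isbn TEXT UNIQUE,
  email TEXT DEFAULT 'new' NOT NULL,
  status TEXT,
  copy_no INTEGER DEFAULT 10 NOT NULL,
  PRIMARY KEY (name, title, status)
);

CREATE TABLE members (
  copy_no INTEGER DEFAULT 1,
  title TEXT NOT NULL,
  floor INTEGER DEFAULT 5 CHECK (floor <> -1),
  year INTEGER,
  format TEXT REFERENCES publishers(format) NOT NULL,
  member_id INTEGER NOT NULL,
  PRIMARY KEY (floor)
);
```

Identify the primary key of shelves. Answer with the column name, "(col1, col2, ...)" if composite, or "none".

A table-level PRIMARY KEY clause names 2 columns: copy_no, format.
This is a composite key — the combination is unique, not each column individually.

(copy_no, format)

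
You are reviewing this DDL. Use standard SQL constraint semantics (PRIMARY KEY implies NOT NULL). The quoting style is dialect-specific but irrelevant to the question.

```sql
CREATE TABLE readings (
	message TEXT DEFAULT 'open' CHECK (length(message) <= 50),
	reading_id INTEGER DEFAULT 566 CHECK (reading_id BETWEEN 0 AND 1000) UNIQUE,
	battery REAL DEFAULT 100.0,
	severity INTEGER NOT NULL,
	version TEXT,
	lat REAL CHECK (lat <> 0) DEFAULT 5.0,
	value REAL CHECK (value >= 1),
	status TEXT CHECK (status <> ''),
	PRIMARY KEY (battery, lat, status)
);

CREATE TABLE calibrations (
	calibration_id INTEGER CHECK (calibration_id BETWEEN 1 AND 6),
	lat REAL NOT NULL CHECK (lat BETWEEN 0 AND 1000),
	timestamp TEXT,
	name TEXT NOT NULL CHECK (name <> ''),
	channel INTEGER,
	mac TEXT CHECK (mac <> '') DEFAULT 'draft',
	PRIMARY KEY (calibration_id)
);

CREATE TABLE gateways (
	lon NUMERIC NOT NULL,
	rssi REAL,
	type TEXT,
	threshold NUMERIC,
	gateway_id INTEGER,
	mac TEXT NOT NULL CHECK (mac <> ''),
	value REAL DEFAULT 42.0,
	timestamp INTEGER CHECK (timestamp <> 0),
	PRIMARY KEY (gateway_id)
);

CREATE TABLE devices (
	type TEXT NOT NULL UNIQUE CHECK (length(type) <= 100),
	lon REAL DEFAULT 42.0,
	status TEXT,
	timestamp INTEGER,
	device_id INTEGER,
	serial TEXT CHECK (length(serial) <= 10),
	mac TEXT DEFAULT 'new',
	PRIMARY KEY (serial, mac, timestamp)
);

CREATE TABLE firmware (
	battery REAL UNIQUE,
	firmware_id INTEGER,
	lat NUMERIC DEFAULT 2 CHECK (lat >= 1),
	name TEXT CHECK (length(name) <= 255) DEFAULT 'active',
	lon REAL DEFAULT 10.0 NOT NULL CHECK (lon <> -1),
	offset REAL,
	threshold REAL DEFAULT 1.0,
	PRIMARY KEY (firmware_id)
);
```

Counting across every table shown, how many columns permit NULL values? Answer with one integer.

readings: 4 nullable (message, reading_id, version, value — PK (battery, lat, status) and explicit NOT NULL columns excluded).
calibrations: 3 nullable (timestamp, channel, mac — PK (calibration_id) and explicit NOT NULL columns excluded).
gateways: 5 nullable (rssi, type, threshold, value, timestamp — PK (gateway_id) and explicit NOT NULL columns excluded).
devices: 3 nullable (lon, status, device_id — PK (serial, mac, timestamp) and explicit NOT NULL columns excluded).
firmware: 5 nullable (battery, lat, name, offset, threshold — PK (firmware_id) and explicit NOT NULL columns excluded).
Total: 4 + 3 + 5 + 3 + 5 = 20.

20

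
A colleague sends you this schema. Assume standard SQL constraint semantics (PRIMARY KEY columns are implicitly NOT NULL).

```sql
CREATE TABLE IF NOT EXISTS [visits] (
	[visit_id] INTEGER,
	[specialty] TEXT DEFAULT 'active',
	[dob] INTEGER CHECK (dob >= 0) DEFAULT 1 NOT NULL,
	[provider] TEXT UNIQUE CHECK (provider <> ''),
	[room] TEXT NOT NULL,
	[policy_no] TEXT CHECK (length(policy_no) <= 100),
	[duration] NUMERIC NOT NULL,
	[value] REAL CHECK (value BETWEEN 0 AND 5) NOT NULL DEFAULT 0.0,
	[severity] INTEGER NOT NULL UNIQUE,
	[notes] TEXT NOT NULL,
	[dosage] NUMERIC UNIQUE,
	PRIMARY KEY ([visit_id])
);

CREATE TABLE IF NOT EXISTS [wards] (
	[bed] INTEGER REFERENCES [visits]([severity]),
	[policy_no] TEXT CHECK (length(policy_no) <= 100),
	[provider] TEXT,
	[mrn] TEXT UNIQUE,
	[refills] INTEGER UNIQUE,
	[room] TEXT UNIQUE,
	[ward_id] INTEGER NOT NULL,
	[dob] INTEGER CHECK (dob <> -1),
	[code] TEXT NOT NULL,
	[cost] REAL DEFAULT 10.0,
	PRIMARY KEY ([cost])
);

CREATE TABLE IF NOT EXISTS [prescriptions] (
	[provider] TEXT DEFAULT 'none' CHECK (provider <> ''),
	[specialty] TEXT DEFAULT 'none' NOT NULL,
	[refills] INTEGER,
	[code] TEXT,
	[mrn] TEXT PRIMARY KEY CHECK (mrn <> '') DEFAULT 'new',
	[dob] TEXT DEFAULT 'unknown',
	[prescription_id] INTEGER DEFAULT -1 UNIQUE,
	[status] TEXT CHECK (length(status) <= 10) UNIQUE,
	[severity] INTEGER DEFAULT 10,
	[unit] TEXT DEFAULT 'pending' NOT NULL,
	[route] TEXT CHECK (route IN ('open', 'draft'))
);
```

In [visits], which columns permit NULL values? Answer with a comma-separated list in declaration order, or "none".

- visit_id: part of the PRIMARY KEY, which implies NOT NULL → not nullable.
- specialty: DEFAULT only fills an omitted column; an explicit NULL is still allowed → nullable.
- dob: declared NOT NULL → not nullable.
- provider: CHECK does not forbid NULL (a CHECK constraint passes when its expression is NULL) → nullable.
- room: declared NOT NULL → not nullable.
- policy_no: CHECK does not forbid NULL (a CHECK constraint passes when its expression is NULL) → nullable.
- duration: declared NOT NULL → not nullable.
- value: declared NOT NULL → not nullable.
- severity: declared NOT NULL → not nullable.
- notes: declared NOT NULL → not nullable.
- dosage: UNIQUE does not imply NOT NULL → nullable.

specialty, provider, policy_no, dosage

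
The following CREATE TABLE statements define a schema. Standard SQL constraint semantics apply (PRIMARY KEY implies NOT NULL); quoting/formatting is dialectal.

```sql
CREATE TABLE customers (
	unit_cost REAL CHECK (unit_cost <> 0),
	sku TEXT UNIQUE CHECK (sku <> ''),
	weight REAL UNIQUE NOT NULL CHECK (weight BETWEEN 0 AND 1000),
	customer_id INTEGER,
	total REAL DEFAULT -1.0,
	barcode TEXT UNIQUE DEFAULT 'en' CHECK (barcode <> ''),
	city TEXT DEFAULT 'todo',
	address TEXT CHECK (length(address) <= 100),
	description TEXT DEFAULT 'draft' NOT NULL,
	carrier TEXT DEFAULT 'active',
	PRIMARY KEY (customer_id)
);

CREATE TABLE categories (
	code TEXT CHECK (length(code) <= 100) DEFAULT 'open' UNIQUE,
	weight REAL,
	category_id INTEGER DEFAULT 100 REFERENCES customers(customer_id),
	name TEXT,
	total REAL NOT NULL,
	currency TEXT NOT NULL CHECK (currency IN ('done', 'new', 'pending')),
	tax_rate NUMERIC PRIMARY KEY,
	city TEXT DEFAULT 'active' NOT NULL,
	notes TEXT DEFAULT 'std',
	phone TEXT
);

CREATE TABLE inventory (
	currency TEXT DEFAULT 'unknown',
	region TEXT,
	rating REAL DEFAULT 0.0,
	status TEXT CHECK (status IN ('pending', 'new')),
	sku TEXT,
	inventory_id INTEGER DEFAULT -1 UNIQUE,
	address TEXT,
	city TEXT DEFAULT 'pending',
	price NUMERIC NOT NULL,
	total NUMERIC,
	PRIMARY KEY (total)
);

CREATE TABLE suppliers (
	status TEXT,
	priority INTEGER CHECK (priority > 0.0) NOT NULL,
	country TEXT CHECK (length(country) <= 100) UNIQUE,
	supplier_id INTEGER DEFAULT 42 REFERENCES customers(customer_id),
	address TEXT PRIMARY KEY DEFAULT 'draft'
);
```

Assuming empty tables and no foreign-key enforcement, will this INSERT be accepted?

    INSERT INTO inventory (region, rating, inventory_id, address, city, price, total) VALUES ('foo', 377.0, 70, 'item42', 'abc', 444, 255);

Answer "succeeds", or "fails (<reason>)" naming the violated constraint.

NOT NULL columns: price is supplied; total is supplied.
No constraint is violated.

succeeds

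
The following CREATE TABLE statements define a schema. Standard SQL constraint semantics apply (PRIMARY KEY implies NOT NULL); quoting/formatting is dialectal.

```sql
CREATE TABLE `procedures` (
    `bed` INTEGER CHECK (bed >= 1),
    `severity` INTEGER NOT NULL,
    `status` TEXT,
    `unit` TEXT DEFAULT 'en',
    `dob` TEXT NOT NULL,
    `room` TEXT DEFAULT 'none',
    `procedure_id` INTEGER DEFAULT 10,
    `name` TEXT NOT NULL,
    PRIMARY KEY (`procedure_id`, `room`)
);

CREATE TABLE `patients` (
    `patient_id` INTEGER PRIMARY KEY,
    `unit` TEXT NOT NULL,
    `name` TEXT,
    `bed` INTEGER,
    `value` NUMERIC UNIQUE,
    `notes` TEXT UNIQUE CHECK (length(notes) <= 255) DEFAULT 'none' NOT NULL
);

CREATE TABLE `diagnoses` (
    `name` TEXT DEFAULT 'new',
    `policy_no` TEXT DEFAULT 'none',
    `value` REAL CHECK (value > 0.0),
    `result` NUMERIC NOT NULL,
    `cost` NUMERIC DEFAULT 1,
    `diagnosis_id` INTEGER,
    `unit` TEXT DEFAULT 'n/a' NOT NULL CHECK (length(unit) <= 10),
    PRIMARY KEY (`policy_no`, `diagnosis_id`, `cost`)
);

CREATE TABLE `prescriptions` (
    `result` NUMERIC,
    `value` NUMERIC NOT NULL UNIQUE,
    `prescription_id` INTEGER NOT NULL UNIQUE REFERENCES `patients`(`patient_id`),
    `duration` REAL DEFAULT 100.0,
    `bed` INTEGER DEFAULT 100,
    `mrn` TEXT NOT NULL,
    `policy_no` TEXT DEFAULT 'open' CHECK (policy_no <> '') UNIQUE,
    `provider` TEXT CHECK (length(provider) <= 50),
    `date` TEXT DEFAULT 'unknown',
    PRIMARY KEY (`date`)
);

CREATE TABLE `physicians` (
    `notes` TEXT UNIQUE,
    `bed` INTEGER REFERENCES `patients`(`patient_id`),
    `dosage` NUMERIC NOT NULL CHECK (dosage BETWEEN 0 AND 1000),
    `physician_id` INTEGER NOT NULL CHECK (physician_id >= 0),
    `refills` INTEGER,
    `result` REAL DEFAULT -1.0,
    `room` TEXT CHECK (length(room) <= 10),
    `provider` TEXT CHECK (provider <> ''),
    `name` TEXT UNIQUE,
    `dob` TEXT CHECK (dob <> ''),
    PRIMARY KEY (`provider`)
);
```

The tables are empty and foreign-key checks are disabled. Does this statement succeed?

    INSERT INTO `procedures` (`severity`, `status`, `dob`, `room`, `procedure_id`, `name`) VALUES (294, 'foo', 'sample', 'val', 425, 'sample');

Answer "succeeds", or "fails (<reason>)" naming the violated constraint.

NOT NULL columns: dob is supplied; name is supplied; procedure_id is supplied; room is supplied; severity is supplied.
No constraint is violated.

succeeds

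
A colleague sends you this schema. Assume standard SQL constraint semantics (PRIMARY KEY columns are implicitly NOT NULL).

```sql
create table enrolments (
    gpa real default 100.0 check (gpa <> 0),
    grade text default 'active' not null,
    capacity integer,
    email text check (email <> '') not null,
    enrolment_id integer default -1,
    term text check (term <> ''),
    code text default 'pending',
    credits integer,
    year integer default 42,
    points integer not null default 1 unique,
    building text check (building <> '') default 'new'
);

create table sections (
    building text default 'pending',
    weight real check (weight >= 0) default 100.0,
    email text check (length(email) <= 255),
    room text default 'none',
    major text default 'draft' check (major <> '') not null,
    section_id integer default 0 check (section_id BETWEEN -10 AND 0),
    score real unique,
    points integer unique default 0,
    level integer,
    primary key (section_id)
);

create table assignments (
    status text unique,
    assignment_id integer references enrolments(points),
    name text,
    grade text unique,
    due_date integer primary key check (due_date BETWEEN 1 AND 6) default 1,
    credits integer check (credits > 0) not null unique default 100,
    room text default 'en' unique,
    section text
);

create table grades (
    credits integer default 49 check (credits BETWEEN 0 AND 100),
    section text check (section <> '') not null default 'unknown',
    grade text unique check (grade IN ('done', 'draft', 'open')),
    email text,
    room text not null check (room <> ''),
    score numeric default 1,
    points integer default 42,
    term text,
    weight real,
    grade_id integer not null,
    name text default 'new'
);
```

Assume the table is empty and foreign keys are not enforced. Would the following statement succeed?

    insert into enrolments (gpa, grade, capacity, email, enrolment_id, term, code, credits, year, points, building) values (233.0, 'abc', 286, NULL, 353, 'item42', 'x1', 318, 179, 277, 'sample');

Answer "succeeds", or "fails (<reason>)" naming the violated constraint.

fails (NOT NULL on email)

email is explicitly set to NULL, but email is declared NOT NULL.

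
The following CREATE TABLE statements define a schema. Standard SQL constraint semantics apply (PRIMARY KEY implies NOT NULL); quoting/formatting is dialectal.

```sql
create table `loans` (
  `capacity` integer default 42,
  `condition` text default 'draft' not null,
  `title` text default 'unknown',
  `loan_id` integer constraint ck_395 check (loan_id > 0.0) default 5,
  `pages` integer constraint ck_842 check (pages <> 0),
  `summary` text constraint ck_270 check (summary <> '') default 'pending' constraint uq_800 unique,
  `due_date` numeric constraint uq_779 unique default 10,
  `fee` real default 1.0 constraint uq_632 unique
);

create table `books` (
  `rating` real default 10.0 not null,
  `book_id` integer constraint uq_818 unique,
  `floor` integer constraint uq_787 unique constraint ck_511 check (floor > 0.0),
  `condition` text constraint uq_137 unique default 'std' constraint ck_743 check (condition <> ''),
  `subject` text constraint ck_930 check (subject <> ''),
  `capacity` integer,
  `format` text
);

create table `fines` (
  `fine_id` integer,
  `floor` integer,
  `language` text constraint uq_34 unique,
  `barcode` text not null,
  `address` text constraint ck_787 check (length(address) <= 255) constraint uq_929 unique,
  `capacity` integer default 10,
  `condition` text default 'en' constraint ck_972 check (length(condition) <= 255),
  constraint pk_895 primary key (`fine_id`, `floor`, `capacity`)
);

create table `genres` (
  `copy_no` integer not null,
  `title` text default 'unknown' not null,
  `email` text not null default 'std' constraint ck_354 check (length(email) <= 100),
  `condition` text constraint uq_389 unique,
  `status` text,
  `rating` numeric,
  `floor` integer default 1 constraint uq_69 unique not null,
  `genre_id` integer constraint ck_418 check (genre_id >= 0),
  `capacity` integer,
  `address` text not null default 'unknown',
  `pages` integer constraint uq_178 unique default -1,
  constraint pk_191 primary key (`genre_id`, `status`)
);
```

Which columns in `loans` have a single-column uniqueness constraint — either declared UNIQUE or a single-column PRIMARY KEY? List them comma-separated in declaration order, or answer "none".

summary, due_date, fee

- capacity: no UNIQUE or single-column PK constraint.
- condition: no UNIQUE or single-column PK constraint.
- title: no UNIQUE or single-column PK constraint.
- loan_id: no UNIQUE or single-column PK constraint.
- pages: no UNIQUE or single-column PK constraint.
- summary: declared UNIQUE → unique.
- due_date: declared UNIQUE → unique.
- fee: declared UNIQUE → unique.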